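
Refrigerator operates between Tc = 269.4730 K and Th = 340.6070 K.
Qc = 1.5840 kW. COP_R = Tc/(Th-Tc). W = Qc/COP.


COP = 269.4730 / 71.1340 = 3.7882
W = 1.5840 / 3.7882 = 0.4181 kW

COP = 3.7882, W = 0.4181 kW


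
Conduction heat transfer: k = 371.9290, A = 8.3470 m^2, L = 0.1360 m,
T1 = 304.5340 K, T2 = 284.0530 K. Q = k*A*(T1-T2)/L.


dT = 20.4810 K
Q = 371.9290 * 8.3470 * 20.4810 / 0.1360 = 467522.7030 W

467522.7030 W


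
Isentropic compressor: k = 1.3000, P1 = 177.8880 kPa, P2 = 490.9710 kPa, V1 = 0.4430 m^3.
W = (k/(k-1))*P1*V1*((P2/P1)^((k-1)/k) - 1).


(k-1)/k = 0.2308
(P2/P1)^exp = 1.2640
W = 4.3333 * 177.8880 * 0.4430 * (1.2640 - 1) = 90.1534 kJ

90.1534 kJ


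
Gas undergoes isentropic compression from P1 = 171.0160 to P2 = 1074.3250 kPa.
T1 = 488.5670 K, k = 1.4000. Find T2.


(k-1)/k = 0.2857
(P2/P1)^exp = 1.6906
T2 = 488.5670 * 1.6906 = 825.9474 K

825.9474 K


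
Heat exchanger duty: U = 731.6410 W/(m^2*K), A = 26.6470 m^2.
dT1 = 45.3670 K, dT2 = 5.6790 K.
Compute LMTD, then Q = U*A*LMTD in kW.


LMTD = 19.0990 K
Q = 731.6410 * 26.6470 * 19.0990 = 372355.6754 W = 372.3557 kW

372.3557 kW


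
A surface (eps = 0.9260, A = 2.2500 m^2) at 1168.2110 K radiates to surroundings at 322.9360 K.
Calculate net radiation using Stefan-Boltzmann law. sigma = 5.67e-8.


T^4 = 1.8625e+12
Tsurr^4 = 1.0876e+10
Q = 0.9260 * 5.67e-8 * 2.2500 * 1.8516e+12 = 218734.9610 W

218734.9610 W


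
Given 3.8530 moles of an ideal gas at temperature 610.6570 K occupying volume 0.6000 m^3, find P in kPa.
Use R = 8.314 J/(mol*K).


P = nRT/V = 3.8530 * 8.314 * 610.6570 / 0.6000
= 19561.6899 / 0.6000 = 32602.8164 Pa = 32.6028 kPa

32.6028 kPa


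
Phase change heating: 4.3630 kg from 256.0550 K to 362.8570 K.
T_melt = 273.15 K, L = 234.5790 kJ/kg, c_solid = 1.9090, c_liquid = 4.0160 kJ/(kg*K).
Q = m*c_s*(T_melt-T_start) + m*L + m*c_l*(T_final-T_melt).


Q1 (sensible, solid) = 4.3630 * 1.9090 * 17.0950 = 142.3837 kJ
Q2 (latent) = 4.3630 * 234.5790 = 1023.4682 kJ
Q3 (sensible, liquid) = 4.3630 * 4.0160 * 89.7070 = 1571.8288 kJ
Q_total = 2737.6807 kJ

2737.6807 kJ


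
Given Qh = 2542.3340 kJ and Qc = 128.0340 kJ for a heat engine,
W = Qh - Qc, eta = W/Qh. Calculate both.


W = 2542.3340 - 128.0340 = 2414.3000 kJ
eta = 2414.3000 / 2542.3340 = 0.9496 = 94.9639%

W = 2414.3000 kJ, eta = 94.9639%


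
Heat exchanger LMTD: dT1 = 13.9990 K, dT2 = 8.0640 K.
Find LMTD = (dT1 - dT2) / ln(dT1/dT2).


dT1/dT2 = 1.7360
ln(dT1/dT2) = 0.5516
LMTD = 5.9350 / 0.5516 = 10.7601 K

10.7601 K


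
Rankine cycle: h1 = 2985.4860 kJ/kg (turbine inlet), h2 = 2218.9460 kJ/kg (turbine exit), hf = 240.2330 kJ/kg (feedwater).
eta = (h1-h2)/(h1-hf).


W = 766.5400 kJ/kg
Q_in = 2745.2530 kJ/kg
eta = 0.2792 = 27.9224%

eta = 27.9224%


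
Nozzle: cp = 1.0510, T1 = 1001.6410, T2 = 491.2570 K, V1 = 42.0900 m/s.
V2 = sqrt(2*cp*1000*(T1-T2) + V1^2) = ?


dT = 510.3840 K
2*cp*1000*dT = 1072827.1680
V1^2 = 1771.5681
V2 = sqrt(1074598.7361) = 1036.6285 m/s

1036.6285 m/s


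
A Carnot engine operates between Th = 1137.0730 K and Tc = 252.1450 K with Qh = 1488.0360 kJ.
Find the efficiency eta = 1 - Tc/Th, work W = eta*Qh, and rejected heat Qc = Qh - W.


eta = 1 - 252.1450/1137.0730 = 0.7783
W = 0.7783 * 1488.0360 = 1158.0652 kJ
Qc = 1488.0360 - 1158.0652 = 329.9708 kJ

eta = 77.8251%, W = 1158.0652 kJ, Qc = 329.9708 kJ


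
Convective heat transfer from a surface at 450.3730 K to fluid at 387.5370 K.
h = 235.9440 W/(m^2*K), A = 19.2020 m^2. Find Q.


dT = 62.8360 K
Q = 235.9440 * 19.2020 * 62.8360 = 284684.5735 W

284684.5735 W


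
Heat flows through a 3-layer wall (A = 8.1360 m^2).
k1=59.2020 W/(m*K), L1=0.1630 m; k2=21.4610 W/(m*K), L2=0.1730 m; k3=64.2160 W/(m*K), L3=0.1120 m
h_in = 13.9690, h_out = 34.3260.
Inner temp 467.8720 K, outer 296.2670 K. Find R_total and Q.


R_conv_in = 1/(13.9690*8.1360) = 0.0088
R_1 = 0.1630/(59.2020*8.1360) = 0.0003
R_2 = 0.1730/(21.4610*8.1360) = 0.0010
R_3 = 0.1120/(64.2160*8.1360) = 0.0002
R_conv_out = 1/(34.3260*8.1360) = 0.0036
R_total = 0.0139 K/W
Q = 171.6050 / 0.0139 = 12325.2318 W

R_total = 0.0139 K/W, Q = 12325.2318 W


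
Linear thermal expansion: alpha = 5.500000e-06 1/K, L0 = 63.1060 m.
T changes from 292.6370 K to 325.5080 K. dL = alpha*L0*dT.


dT = 32.8710 K
dL = 5.500000e-06 * 63.1060 * 32.8710 = 0.011409 m
L_final = 63.117409 m

dL = 0.011409 m


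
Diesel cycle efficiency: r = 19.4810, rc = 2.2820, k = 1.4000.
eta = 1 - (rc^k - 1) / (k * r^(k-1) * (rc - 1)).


r^(k-1) = 3.2798
rc^k = 3.1743
eta = 0.6306 = 63.0640%

63.0640%


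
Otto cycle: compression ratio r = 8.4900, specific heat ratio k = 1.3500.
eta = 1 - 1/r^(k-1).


r^(k-1) = 2.1141
eta = 1 - 1/2.1141 = 0.5270 = 52.6977%

52.6977%


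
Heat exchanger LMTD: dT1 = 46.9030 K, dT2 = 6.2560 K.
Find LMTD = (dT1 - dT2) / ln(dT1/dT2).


dT1/dT2 = 7.4973
ln(dT1/dT2) = 2.0145
LMTD = 40.6470 / 2.0145 = 20.1768 K

20.1768 K


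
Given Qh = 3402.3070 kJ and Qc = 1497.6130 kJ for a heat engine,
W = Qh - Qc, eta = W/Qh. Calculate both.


W = 3402.3070 - 1497.6130 = 1904.6940 kJ
eta = 1904.6940 / 3402.3070 = 0.5598 = 55.9824%

W = 1904.6940 kJ, eta = 55.9824%


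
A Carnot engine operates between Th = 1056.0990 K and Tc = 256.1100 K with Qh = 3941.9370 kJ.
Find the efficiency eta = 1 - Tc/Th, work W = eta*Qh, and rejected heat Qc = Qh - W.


eta = 1 - 256.1100/1056.0990 = 0.7575
W = 0.7575 * 3941.9370 = 2985.9949 kJ
Qc = 3941.9370 - 2985.9949 = 955.9421 kJ

eta = 75.7494%, W = 2985.9949 kJ, Qc = 955.9421 kJ


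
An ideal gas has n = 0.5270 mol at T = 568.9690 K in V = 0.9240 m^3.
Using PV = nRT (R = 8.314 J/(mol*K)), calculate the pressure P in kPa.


P = nRT/V = 0.5270 * 8.314 * 568.9690 / 0.9240
= 2492.9252 / 0.9240 = 2697.9709 Pa = 2.6980 kPa

2.6980 kPa


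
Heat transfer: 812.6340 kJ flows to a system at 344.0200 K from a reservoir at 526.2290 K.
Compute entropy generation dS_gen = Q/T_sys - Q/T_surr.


dS_sys = 812.6340/344.0200 = 2.3622 kJ/K
dS_surr = -812.6340/526.2290 = -1.5443 kJ/K
dS_gen = 2.3622 - 1.5443 = 0.8179 kJ/K (irreversible)

dS_gen = 0.8179 kJ/K, irreversible


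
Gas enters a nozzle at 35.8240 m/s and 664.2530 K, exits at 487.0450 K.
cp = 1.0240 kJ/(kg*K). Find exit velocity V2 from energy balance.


dT = 177.2080 K
2*cp*1000*dT = 362921.9840
V1^2 = 1283.3590
V2 = sqrt(364205.3430) = 603.4943 m/s

603.4943 m/s


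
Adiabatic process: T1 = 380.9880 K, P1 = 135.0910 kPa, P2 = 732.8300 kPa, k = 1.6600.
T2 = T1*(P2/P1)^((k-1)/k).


(k-1)/k = 0.3976
(P2/P1)^exp = 1.9588
T2 = 380.9880 * 1.9588 = 746.2639 K

746.2639 K


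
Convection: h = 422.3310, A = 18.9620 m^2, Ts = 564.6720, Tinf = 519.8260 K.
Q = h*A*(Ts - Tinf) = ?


dT = 44.8460 K
Q = 422.3310 * 18.9620 * 44.8460 = 359137.5500 W

359137.5500 W


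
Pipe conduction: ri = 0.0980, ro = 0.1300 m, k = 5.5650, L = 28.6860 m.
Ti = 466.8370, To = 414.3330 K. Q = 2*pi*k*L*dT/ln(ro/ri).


dT = 52.5040 K
ln(ro/ri) = 0.2826
Q = 2*pi*5.5650*28.6860*52.5040 / 0.2826 = 186374.2999 W

186374.2999 W


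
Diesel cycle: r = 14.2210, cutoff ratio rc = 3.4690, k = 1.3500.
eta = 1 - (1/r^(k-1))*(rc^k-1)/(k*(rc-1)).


r^(k-1) = 2.5324
rc^k = 5.3614
eta = 0.4833 = 48.3295%

48.3295%


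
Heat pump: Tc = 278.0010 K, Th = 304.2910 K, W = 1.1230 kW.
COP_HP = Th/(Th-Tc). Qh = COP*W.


COP = 304.2910 / 26.2900 = 11.5744
Qh = 11.5744 * 1.1230 = 12.9981 kW

COP = 11.5744, Qh = 12.9981 kW


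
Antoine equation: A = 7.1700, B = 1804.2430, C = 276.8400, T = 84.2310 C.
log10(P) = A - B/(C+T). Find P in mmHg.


C+T = 361.0710
B/(C+T) = 4.9969
log10(P) = 7.1700 - 4.9969 = 2.1731
P = 10^2.1731 = 148.9635 mmHg

148.9635 mmHg


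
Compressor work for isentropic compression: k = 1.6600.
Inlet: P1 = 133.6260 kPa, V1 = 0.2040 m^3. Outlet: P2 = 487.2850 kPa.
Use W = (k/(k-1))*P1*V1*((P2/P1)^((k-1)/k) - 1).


(k-1)/k = 0.3976
(P2/P1)^exp = 1.6726
W = 2.5152 * 133.6260 * 0.2040 * (1.6726 - 1) = 46.1178 kJ

46.1178 kJ


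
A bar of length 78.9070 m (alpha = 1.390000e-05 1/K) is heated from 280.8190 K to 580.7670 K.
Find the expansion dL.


dT = 299.9480 K
dL = 1.390000e-05 * 78.9070 * 299.9480 = 0.328985 m
L_final = 79.235985 m

dL = 0.328985 m


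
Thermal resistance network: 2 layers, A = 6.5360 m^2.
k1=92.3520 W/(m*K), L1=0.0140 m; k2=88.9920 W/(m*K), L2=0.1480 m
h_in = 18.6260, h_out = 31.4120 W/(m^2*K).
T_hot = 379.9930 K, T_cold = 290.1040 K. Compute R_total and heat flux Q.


R_conv_in = 1/(18.6260*6.5360) = 0.0082
R_1 = 0.0140/(92.3520*6.5360) = 2.3194e-05
R_2 = 0.1480/(88.9920*6.5360) = 0.0003
R_conv_out = 1/(31.4120*6.5360) = 0.0049
R_total = 0.0134 K/W
Q = 89.8890 / 0.0134 = 6726.9039 W

R_total = 0.0134 K/W, Q = 6726.9039 W


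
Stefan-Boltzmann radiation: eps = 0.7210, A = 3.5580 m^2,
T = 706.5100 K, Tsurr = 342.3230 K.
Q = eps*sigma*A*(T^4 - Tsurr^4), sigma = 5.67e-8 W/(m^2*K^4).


T^4 = 2.4916e+11
Tsurr^4 = 1.3732e+10
Q = 0.7210 * 5.67e-8 * 3.5580 * 2.3542e+11 = 34243.3624 W

34243.3624 W


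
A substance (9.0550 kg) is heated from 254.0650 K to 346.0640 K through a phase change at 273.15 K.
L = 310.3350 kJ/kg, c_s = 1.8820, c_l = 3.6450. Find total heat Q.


Q1 (sensible, solid) = 9.0550 * 1.8820 * 19.0850 = 325.2372 kJ
Q2 (latent) = 9.0550 * 310.3350 = 2810.0834 kJ
Q3 (sensible, liquid) = 9.0550 * 3.6450 * 72.9140 = 2406.5612 kJ
Q_total = 5541.8818 kJ

5541.8818 kJ


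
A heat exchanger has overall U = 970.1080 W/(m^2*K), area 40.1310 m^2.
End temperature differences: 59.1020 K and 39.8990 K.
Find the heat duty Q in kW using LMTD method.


LMTD = 48.8734 K
Q = 970.1080 * 40.1310 * 48.8734 = 1902708.2208 W = 1902.7082 kW

1902.7082 kW


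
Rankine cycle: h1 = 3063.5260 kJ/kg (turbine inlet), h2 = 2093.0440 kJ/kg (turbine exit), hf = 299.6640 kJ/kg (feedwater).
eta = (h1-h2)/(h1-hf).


W = 970.4820 kJ/kg
Q_in = 2763.8620 kJ/kg
eta = 0.3511 = 35.1133%

eta = 35.1133%


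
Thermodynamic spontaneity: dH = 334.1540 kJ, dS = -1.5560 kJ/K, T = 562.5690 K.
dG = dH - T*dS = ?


T*dS = 562.5690 * -1.5560 = -875.3574 kJ
dG = 334.1540 + 875.3574 = 1209.5114 kJ (non-spontaneous)

dG = 1209.5114 kJ, non-spontaneous


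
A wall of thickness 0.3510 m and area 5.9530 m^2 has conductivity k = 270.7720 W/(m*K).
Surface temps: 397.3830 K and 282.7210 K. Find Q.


dT = 114.6620 K
Q = 270.7720 * 5.9530 * 114.6620 / 0.3510 = 526565.0519 W

526565.0519 W


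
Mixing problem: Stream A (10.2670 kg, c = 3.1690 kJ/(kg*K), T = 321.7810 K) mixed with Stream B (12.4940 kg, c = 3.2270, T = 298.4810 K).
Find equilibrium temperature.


num = 22503.7043
den = 72.8543
Tf = 308.8866 K

308.8866 K


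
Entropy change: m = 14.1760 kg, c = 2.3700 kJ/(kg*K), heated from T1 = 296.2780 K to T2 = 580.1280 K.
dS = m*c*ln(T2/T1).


T2/T1 = 1.9581
ln(T2/T1) = 0.6720
dS = 14.1760 * 2.3700 * 0.6720 = 22.5756 kJ/K

22.5756 kJ/K


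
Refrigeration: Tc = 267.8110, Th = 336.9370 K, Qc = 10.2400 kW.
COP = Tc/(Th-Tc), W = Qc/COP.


COP = 267.8110 / 69.1260 = 3.8742
W = 10.2400 / 3.8742 = 2.6431 kW

COP = 3.8742, W = 2.6431 kW


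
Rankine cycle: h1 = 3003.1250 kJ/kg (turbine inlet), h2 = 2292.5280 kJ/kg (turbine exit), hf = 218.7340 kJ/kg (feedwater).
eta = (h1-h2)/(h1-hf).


W = 710.5970 kJ/kg
Q_in = 2784.3910 kJ/kg
eta = 0.2552 = 25.5207%

eta = 25.5207%


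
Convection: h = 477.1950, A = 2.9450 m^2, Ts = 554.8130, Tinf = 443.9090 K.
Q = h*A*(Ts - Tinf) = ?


dT = 110.9040 K
Q = 477.1950 * 2.9450 * 110.9040 = 155857.7470 W

155857.7470 W


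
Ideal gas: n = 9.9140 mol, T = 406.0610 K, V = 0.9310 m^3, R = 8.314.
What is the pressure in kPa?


P = nRT/V = 9.9140 * 8.314 * 406.0610 / 0.9310
= 33469.5763 / 0.9310 = 35950.1357 Pa = 35.9501 kPa

35.9501 kPa


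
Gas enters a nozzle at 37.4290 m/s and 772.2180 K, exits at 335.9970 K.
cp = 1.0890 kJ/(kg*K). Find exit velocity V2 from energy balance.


dT = 436.2210 K
2*cp*1000*dT = 950089.3380
V1^2 = 1400.9300
V2 = sqrt(951490.2680) = 975.4436 m/s

975.4436 m/s


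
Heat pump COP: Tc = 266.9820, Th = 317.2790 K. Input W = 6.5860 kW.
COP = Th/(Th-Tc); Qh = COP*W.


COP = 317.2790 / 50.2970 = 6.3081
Qh = 6.3081 * 6.5860 = 41.5452 kW

COP = 6.3081, Qh = 41.5452 kW


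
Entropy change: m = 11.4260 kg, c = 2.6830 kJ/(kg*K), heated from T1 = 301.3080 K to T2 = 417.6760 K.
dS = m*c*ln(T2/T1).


T2/T1 = 1.3862
ln(T2/T1) = 0.3266
dS = 11.4260 * 2.6830 * 0.3266 = 10.0114 kJ/K

10.0114 kJ/K


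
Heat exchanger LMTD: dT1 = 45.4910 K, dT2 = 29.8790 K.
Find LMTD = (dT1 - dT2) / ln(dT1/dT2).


dT1/dT2 = 1.5225
ln(dT1/dT2) = 0.4204
LMTD = 15.6120 / 0.4204 = 37.1397 K

37.1397 K


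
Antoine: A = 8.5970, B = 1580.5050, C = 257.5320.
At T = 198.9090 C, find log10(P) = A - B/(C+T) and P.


C+T = 456.4410
B/(C+T) = 3.4627
log10(P) = 8.5970 - 3.4627 = 5.1343
P = 10^5.1343 = 136247.6532 mmHg

136247.6532 mmHg


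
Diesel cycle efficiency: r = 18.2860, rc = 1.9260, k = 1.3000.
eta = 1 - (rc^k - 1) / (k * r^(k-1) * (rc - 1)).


r^(k-1) = 2.3913
rc^k = 2.3445
eta = 0.5329 = 53.2936%

53.2936%


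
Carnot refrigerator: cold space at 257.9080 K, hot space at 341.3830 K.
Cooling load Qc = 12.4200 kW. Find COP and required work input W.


COP = 257.9080 / 83.4750 = 3.0896
W = 12.4200 / 3.0896 = 4.0199 kW

COP = 3.0896, W = 4.0199 kW


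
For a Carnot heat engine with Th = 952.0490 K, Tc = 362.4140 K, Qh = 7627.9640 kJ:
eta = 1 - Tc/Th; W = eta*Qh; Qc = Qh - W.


eta = 1 - 362.4140/952.0490 = 0.6193
W = 0.6193 * 7627.9640 = 4724.2469 kJ
Qc = 7627.9640 - 4724.2469 = 2903.7171 kJ

eta = 61.9333%, W = 4724.2469 kJ, Qc = 2903.7171 kJ


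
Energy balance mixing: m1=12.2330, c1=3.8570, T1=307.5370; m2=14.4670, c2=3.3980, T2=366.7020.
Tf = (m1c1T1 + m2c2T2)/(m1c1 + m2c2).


num = 32537.0746
den = 96.3415
Tf = 337.7263 K

337.7263 K


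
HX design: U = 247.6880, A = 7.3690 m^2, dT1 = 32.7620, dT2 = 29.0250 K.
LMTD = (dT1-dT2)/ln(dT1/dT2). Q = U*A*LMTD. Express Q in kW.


LMTD = 30.8558 K
Q = 247.6880 * 7.3690 * 30.8558 = 56318.3905 W = 56.3184 kW

56.3184 kW


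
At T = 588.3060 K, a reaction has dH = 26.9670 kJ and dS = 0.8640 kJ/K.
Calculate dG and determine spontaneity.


T*dS = 588.3060 * 0.8640 = 508.2964 kJ
dG = 26.9670 - 508.2964 = -481.3294 kJ (spontaneous)

dG = -481.3294 kJ, spontaneous


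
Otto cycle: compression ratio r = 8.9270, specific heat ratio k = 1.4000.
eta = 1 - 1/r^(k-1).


r^(k-1) = 2.4004
eta = 1 - 1/2.4004 = 0.5834 = 58.3401%

58.3401%


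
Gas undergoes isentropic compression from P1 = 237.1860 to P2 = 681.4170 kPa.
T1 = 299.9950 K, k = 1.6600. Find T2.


(k-1)/k = 0.3976
(P2/P1)^exp = 1.5213
T2 = 299.9950 * 1.5213 = 456.3932 K

456.3932 K


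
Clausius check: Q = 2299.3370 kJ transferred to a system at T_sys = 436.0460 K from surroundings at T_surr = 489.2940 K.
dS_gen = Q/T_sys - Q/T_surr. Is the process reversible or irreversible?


dS_sys = 2299.3370/436.0460 = 5.2732 kJ/K
dS_surr = -2299.3370/489.2940 = -4.6993 kJ/K
dS_gen = 5.2732 - 4.6993 = 0.5739 kJ/K (irreversible)

dS_gen = 0.5739 kJ/K, irreversible


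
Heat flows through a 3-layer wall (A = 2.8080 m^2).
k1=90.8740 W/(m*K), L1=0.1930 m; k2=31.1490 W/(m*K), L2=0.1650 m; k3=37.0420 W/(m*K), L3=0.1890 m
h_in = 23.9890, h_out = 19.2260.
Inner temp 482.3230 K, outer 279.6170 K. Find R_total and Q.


R_conv_in = 1/(23.9890*2.8080) = 0.0148
R_1 = 0.1930/(90.8740*2.8080) = 0.0008
R_2 = 0.1650/(31.1490*2.8080) = 0.0019
R_3 = 0.1890/(37.0420*2.8080) = 0.0018
R_conv_out = 1/(19.2260*2.8080) = 0.0185
R_total = 0.0378 K/W
Q = 202.7060 / 0.0378 = 5358.5776 W

R_total = 0.0378 K/W, Q = 5358.5776 W


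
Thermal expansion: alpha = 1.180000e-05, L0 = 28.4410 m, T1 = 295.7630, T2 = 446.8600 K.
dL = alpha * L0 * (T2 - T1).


dT = 151.0970 K
dL = 1.180000e-05 * 28.4410 * 151.0970 = 0.050709 m
L_final = 28.491709 m

dL = 0.050709 m


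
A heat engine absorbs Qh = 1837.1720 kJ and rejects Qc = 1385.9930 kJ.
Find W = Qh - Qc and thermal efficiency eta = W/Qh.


W = 1837.1720 - 1385.9930 = 451.1790 kJ
eta = 451.1790 / 1837.1720 = 0.2456 = 24.5583%

W = 451.1790 kJ, eta = 24.5583%


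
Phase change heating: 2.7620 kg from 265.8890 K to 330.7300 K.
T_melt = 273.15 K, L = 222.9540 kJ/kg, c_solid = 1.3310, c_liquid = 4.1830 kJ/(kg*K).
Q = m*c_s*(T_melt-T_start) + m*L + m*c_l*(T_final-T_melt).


Q1 (sensible, solid) = 2.7620 * 1.3310 * 7.2610 = 26.6930 kJ
Q2 (latent) = 2.7620 * 222.9540 = 615.7989 kJ
Q3 (sensible, liquid) = 2.7620 * 4.1830 * 57.5800 = 665.2474 kJ
Q_total = 1307.7394 kJ

1307.7394 kJ


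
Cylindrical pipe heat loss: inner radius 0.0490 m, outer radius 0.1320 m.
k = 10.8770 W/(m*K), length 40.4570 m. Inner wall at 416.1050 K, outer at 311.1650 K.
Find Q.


dT = 104.9400 K
ln(ro/ri) = 0.9910
Q = 2*pi*10.8770*40.4570*104.9400 / 0.9910 = 292791.2749 W

292791.2749 W


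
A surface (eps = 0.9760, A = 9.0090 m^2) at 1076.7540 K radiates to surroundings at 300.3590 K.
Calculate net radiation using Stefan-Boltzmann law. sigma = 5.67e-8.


T^4 = 1.3442e+12
Tsurr^4 = 8.1388e+09
Q = 0.9760 * 5.67e-8 * 9.0090 * 1.3361e+12 = 666097.6458 W

666097.6458 W


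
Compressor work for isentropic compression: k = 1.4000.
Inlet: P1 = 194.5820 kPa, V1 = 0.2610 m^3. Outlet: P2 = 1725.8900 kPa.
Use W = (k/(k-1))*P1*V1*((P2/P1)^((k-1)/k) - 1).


(k-1)/k = 0.2857
(P2/P1)^exp = 1.8657
W = 3.5000 * 194.5820 * 0.2610 * (1.8657 - 1) = 153.8709 kJ

153.8709 kJ


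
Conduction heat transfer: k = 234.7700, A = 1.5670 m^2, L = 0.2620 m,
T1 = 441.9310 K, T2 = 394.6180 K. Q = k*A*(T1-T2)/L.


dT = 47.3130 K
Q = 234.7700 * 1.5670 * 47.3130 / 0.2620 = 66434.0596 W

66434.0596 W


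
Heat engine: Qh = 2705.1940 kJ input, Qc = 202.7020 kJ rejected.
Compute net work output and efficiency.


W = 2705.1940 - 202.7020 = 2502.4920 kJ
eta = 2502.4920 / 2705.1940 = 0.9251 = 92.5069%

W = 2502.4920 kJ, eta = 92.5069%


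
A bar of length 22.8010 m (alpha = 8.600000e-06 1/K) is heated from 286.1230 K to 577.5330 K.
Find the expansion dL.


dT = 291.4100 K
dL = 8.600000e-06 * 22.8010 * 291.4100 = 0.057142 m
L_final = 22.858142 m

dL = 0.057142 m


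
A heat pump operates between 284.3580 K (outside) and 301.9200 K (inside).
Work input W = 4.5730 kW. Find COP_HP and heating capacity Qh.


COP = 301.9200 / 17.5620 = 17.1917
Qh = 17.1917 * 4.5730 = 78.6175 kW

COP = 17.1917, Qh = 78.6175 kW


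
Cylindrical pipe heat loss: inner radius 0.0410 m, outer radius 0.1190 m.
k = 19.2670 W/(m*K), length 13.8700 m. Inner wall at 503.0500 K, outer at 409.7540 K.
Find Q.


dT = 93.2960 K
ln(ro/ri) = 1.0656
Q = 2*pi*19.2670*13.8700*93.2960 / 1.0656 = 147014.1158 W

147014.1158 W


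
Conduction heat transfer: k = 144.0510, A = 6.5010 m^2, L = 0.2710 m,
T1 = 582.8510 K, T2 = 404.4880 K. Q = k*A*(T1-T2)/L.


dT = 178.3630 K
Q = 144.0510 * 6.5010 * 178.3630 / 0.2710 = 616356.4159 W

616356.4159 W


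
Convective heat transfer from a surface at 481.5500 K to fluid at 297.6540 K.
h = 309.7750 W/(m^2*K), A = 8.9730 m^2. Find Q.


dT = 183.8960 K
Q = 309.7750 * 8.9730 * 183.8960 = 511159.3582 W

511159.3582 W


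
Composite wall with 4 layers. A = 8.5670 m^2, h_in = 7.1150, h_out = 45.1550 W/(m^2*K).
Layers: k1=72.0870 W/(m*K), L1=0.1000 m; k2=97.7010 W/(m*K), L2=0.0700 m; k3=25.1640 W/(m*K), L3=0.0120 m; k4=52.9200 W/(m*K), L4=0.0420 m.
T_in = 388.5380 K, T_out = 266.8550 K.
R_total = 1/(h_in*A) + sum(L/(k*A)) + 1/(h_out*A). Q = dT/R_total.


R_conv_in = 1/(7.1150*8.5670) = 0.0164
R_1 = 0.1000/(72.0870*8.5670) = 0.0002
R_2 = 0.0700/(97.7010*8.5670) = 8.3632e-05
R_3 = 0.0120/(25.1640*8.5670) = 5.5664e-05
R_4 = 0.0420/(52.9200*8.5670) = 9.2640e-05
R_conv_out = 1/(45.1550*8.5670) = 0.0026
R_total = 0.0194 K/W
Q = 121.6830 / 0.0194 = 6277.2868 W

R_total = 0.0194 K/W, Q = 6277.2868 W


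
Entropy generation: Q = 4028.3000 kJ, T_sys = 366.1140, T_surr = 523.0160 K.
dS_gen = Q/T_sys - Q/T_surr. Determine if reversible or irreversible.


dS_sys = 4028.3000/366.1140 = 11.0029 kJ/K
dS_surr = -4028.3000/523.0160 = -7.7021 kJ/K
dS_gen = 11.0029 - 7.7021 = 3.3008 kJ/K (irreversible)

dS_gen = 3.3008 kJ/K, irreversible


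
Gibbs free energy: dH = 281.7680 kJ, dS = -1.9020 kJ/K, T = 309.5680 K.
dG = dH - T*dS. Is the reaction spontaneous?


T*dS = 309.5680 * -1.9020 = -588.7983 kJ
dG = 281.7680 + 588.7983 = 870.5663 kJ (non-spontaneous)

dG = 870.5663 kJ, non-spontaneous


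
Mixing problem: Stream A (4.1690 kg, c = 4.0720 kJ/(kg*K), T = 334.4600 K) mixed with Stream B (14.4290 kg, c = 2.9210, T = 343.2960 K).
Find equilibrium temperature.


num = 20146.7831
den = 59.1233
Tf = 340.7589 K

340.7589 K


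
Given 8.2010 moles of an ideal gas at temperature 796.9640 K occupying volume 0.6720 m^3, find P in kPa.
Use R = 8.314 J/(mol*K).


P = nRT/V = 8.2010 * 8.314 * 796.9640 / 0.6720
= 54339.4873 / 0.6720 = 80862.3322 Pa = 80.8623 kPa

80.8623 kPa


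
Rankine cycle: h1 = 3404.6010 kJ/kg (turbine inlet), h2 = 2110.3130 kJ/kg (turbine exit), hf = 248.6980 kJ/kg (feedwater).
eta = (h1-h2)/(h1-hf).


W = 1294.2880 kJ/kg
Q_in = 3155.9030 kJ/kg
eta = 0.4101 = 41.0117%

eta = 41.0117%


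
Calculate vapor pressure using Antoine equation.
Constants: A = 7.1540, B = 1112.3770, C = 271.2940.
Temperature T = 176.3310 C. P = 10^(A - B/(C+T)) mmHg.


C+T = 447.6250
B/(C+T) = 2.4851
log10(P) = 7.1540 - 2.4851 = 4.6689
P = 10^4.6689 = 46659.0071 mmHg

46659.0071 mmHg


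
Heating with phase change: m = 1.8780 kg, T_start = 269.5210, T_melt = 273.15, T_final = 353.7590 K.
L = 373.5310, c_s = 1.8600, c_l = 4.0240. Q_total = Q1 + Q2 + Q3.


Q1 (sensible, solid) = 1.8780 * 1.8600 * 3.6290 = 12.6764 kJ
Q2 (latent) = 1.8780 * 373.5310 = 701.4912 kJ
Q3 (sensible, liquid) = 1.8780 * 4.0240 * 80.6090 = 609.1680 kJ
Q_total = 1323.3356 kJ

1323.3356 kJ


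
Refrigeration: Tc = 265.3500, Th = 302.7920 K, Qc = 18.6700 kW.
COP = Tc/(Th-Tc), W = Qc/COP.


COP = 265.3500 / 37.4420 = 7.0870
W = 18.6700 / 7.0870 = 2.6344 kW

COP = 7.0870, W = 2.6344 kW


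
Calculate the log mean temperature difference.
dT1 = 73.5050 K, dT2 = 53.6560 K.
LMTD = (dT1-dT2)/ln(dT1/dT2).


dT1/dT2 = 1.3699
ln(dT1/dT2) = 0.3148
LMTD = 19.8490 / 0.3148 = 63.0607 K

63.0607 K


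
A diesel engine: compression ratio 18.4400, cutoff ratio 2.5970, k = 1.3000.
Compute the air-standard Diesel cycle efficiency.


r^(k-1) = 2.3973
rc^k = 3.4579
eta = 0.5062 = 50.6157%

50.6157%


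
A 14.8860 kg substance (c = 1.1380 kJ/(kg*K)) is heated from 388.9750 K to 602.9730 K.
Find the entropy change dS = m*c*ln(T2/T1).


T2/T1 = 1.5502
ln(T2/T1) = 0.4384
dS = 14.8860 * 1.1380 * 0.4384 = 7.4259 kJ/K

7.4259 kJ/K


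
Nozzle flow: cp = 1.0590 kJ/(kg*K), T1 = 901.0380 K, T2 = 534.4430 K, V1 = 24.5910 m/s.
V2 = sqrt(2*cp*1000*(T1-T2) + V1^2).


dT = 366.5950 K
2*cp*1000*dT = 776448.2100
V1^2 = 604.7173
V2 = sqrt(777052.9273) = 881.5061 m/s

881.5061 m/s


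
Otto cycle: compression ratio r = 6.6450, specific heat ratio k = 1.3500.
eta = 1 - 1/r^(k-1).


r^(k-1) = 1.9403
eta = 1 - 1/1.9403 = 0.4846 = 48.4621%

48.4621%


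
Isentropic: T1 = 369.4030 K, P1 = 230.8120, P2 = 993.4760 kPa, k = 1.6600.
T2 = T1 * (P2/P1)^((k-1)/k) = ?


(k-1)/k = 0.3976
(P2/P1)^exp = 1.7866
T2 = 369.4030 * 1.7866 = 659.9827 K

659.9827 K


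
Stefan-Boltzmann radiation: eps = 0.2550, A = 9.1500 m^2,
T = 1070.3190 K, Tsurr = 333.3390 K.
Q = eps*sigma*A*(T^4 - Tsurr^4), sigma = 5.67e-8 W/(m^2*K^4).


T^4 = 1.3124e+12
Tsurr^4 = 1.2347e+10
Q = 0.2550 * 5.67e-8 * 9.1500 * 1.3000e+12 = 171985.6230 W

171985.6230 W


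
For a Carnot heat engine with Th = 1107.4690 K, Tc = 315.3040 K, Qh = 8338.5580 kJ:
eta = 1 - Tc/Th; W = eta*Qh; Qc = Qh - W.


eta = 1 - 315.3040/1107.4690 = 0.7153
W = 0.7153 * 8338.5580 = 5964.5135 kJ
Qc = 8338.5580 - 5964.5135 = 2374.0445 kJ

eta = 71.5293%, W = 5964.5135 kJ, Qc = 2374.0445 kJ


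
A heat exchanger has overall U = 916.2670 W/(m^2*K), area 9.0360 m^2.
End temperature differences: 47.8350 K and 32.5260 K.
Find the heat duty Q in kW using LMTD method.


LMTD = 39.6896 K
Q = 916.2670 * 9.0360 * 39.6896 = 328605.9233 W = 328.6059 kW

328.6059 kW


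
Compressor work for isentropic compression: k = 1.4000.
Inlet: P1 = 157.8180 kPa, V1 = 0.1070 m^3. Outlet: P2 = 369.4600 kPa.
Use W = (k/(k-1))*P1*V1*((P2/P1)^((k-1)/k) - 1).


(k-1)/k = 0.2857
(P2/P1)^exp = 1.2751
W = 3.5000 * 157.8180 * 0.1070 * (1.2751 - 1) = 16.2595 kJ

16.2595 kJ


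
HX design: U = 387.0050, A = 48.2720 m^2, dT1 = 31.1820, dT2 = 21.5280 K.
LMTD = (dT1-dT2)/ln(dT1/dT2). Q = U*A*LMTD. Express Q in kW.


LMTD = 26.0576 K
Q = 387.0050 * 48.2720 * 26.0576 = 486795.6269 W = 486.7956 kW

486.7956 kW


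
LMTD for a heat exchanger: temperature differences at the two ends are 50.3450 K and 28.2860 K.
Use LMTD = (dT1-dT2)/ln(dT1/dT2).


dT1/dT2 = 1.7799
ln(dT1/dT2) = 0.5765
LMTD = 22.0590 / 0.5765 = 38.2615 K

38.2615 K


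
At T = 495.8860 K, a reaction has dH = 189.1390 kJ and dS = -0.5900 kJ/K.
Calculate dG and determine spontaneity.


T*dS = 495.8860 * -0.5900 = -292.5727 kJ
dG = 189.1390 + 292.5727 = 481.7117 kJ (non-spontaneous)

dG = 481.7117 kJ, non-spontaneous


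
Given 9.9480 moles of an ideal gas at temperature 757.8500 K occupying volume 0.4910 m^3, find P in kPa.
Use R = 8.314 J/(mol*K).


P = nRT/V = 9.9480 * 8.314 * 757.8500 / 0.4910
= 62680.0092 / 0.4910 = 127657.8599 Pa = 127.6579 kPa

127.6579 kPa


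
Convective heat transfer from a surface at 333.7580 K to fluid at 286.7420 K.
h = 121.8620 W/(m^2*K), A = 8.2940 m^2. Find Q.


dT = 47.0160 K
Q = 121.8620 * 8.2940 * 47.0160 = 47520.1727 W

47520.1727 W


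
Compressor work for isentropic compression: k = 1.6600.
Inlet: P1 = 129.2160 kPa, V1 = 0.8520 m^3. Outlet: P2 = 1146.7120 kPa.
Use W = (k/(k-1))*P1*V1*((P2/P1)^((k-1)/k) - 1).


(k-1)/k = 0.3976
(P2/P1)^exp = 2.3822
W = 2.5152 * 129.2160 * 0.8520 * (2.3822 - 1) = 382.7170 kJ

382.7170 kJ


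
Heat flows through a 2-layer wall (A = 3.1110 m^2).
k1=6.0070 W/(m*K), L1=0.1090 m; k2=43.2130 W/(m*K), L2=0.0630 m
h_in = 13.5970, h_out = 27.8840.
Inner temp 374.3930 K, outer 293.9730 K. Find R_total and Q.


R_conv_in = 1/(13.5970*3.1110) = 0.0236
R_1 = 0.1090/(6.0070*3.1110) = 0.0058
R_2 = 0.0630/(43.2130*3.1110) = 0.0005
R_conv_out = 1/(27.8840*3.1110) = 0.0115
R_total = 0.0415 K/W
Q = 80.4200 / 0.0415 = 1939.2525 W

R_total = 0.0415 K/W, Q = 1939.2525 W


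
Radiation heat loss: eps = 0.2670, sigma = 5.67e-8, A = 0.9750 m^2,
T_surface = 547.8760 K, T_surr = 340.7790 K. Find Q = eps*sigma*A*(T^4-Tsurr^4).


T^4 = 9.0101e+10
Tsurr^4 = 1.3486e+10
Q = 0.2670 * 5.67e-8 * 0.9750 * 7.6615e+10 = 1130.8649 W

1130.8649 W


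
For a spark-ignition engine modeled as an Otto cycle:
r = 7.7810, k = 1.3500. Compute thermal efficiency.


r^(k-1) = 2.0505
eta = 1 - 1/2.0505 = 0.5123 = 51.2317%

51.2317%


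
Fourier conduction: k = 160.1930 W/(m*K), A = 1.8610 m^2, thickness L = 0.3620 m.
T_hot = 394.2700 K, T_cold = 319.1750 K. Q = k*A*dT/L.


dT = 75.0950 K
Q = 160.1930 * 1.8610 * 75.0950 / 0.3620 = 61843.2577 W

61843.2577 W


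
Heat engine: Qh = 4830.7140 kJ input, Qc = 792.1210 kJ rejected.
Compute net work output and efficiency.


W = 4830.7140 - 792.1210 = 4038.5930 kJ
eta = 4038.5930 / 4830.7140 = 0.8360 = 83.6024%

W = 4038.5930 kJ, eta = 83.6024%


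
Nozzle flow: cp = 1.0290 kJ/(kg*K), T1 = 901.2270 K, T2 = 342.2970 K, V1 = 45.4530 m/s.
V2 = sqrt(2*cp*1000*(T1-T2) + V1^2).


dT = 558.9300 K
2*cp*1000*dT = 1150277.9400
V1^2 = 2065.9752
V2 = sqrt(1152343.9152) = 1073.4728 m/s

1073.4728 m/s


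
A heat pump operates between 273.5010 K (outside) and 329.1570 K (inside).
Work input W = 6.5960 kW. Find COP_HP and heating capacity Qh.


COP = 329.1570 / 55.6560 = 5.9141
Qh = 5.9141 * 6.5960 = 39.0096 kW

COP = 5.9141, Qh = 39.0096 kW


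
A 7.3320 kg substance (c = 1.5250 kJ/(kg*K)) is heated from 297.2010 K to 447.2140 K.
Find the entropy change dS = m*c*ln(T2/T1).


T2/T1 = 1.5048
ln(T2/T1) = 0.4086
dS = 7.3320 * 1.5250 * 0.4086 = 4.5690 kJ/K

4.5690 kJ/K


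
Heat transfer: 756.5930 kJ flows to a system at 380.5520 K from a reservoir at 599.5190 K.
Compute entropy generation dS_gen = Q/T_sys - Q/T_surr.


dS_sys = 756.5930/380.5520 = 1.9881 kJ/K
dS_surr = -756.5930/599.5190 = -1.2620 kJ/K
dS_gen = 1.9881 - 1.2620 = 0.7261 kJ/K (irreversible)

dS_gen = 0.7261 kJ/K, irreversible


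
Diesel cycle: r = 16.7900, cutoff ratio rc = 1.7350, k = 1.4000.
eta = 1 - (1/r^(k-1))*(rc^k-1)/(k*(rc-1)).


r^(k-1) = 3.0904
rc^k = 2.1628
eta = 0.6343 = 63.4342%

63.4342%


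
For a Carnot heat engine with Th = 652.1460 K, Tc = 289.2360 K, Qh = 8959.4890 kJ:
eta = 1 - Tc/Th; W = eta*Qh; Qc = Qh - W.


eta = 1 - 289.2360/652.1460 = 0.5565
W = 0.5565 * 8959.4890 = 4985.8286 kJ
Qc = 8959.4890 - 4985.8286 = 3973.6604 kJ

eta = 55.6486%, W = 4985.8286 kJ, Qc = 3973.6604 kJ


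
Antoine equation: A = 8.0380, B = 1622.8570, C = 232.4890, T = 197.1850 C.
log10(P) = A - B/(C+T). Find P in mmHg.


C+T = 429.6740
B/(C+T) = 3.7769
log10(P) = 8.0380 - 3.7769 = 4.2611
P = 10^4.2611 = 18241.0779 mmHg

18241.0779 mmHg


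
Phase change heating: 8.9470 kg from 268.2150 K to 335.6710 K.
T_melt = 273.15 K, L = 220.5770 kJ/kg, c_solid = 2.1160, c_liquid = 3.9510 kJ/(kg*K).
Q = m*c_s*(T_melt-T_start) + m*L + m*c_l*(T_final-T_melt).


Q1 (sensible, solid) = 8.9470 * 2.1160 * 4.9350 = 93.4287 kJ
Q2 (latent) = 8.9470 * 220.5770 = 1973.5024 kJ
Q3 (sensible, liquid) = 8.9470 * 3.9510 * 62.5210 = 2210.0922 kJ
Q_total = 4277.0233 kJ

4277.0233 kJ


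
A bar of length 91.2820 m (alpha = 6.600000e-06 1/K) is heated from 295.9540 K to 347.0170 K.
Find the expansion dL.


dT = 51.0630 K
dL = 6.600000e-06 * 91.2820 * 51.0630 = 0.030763 m
L_final = 91.312763 m

dL = 0.030763 m


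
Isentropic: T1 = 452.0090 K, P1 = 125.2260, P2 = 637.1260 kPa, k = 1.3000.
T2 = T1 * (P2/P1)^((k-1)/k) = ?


(k-1)/k = 0.2308
(P2/P1)^exp = 1.4556
T2 = 452.0090 * 1.4556 = 657.9496 K

657.9496 K


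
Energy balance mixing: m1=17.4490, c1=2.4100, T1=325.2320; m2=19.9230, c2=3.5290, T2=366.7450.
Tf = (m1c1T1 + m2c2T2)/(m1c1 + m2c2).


num = 39461.8907
den = 112.3604
Tf = 351.2083 K

351.2083 K


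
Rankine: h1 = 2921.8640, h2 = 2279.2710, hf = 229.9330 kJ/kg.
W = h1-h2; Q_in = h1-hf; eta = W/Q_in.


W = 642.5930 kJ/kg
Q_in = 2691.9310 kJ/kg
eta = 0.2387 = 23.8711%

eta = 23.8711%


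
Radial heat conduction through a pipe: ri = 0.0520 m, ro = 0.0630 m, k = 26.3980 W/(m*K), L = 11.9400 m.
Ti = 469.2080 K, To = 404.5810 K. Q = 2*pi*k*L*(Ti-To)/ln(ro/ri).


dT = 64.6270 K
ln(ro/ri) = 0.1919
Q = 2*pi*26.3980*11.9400*64.6270 / 0.1919 = 666982.7350 W

666982.7350 W


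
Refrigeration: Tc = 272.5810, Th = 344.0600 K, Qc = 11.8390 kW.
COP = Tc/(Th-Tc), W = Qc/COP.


COP = 272.5810 / 71.4790 = 3.8134
W = 11.8390 / 3.8134 = 3.1045 kW

COP = 3.8134, W = 3.1045 kW


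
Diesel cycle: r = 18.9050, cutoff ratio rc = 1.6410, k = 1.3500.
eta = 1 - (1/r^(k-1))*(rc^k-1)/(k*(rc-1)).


r^(k-1) = 2.7977
rc^k = 1.9516
eta = 0.6069 = 60.6928%

60.6928%


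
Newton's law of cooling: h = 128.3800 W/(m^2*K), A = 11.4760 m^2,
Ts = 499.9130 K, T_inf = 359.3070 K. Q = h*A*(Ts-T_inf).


dT = 140.6060 K
Q = 128.3800 * 11.4760 * 140.6060 = 207153.2563 W

207153.2563 W


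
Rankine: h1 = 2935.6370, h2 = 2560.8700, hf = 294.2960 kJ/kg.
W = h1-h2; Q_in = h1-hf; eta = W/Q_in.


W = 374.7670 kJ/kg
Q_in = 2641.3410 kJ/kg
eta = 0.1419 = 14.1885%

eta = 14.1885%


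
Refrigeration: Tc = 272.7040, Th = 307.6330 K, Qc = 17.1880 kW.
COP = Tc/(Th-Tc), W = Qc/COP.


COP = 272.7040 / 34.9290 = 7.8074
W = 17.1880 / 7.8074 = 2.2015 kW

COP = 7.8074, W = 2.2015 kW


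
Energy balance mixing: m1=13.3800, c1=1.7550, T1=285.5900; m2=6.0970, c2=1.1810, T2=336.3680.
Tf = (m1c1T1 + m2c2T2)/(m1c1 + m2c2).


num = 9128.2328
den = 30.6825
Tf = 297.5066 K

297.5066 K


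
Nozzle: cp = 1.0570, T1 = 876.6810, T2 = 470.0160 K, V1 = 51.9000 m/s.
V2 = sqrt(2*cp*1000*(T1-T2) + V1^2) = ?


dT = 406.6650 K
2*cp*1000*dT = 859689.8100
V1^2 = 2693.6100
V2 = sqrt(862383.4200) = 928.6460 m/s

928.6460 m/s


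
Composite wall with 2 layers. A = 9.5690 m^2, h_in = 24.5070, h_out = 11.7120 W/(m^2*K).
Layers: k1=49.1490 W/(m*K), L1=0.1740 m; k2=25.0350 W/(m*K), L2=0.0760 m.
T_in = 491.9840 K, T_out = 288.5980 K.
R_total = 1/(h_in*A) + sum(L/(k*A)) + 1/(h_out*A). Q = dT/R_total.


R_conv_in = 1/(24.5070*9.5690) = 0.0043
R_1 = 0.1740/(49.1490*9.5690) = 0.0004
R_2 = 0.0760/(25.0350*9.5690) = 0.0003
R_conv_out = 1/(11.7120*9.5690) = 0.0089
R_total = 0.0139 K/W
Q = 203.3860 / 0.0139 = 14659.1889 W

R_total = 0.0139 K/W, Q = 14659.1889 W


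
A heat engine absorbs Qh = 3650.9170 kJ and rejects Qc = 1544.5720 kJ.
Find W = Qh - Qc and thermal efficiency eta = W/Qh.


W = 3650.9170 - 1544.5720 = 2106.3450 kJ
eta = 2106.3450 / 3650.9170 = 0.5769 = 57.6936%

W = 2106.3450 kJ, eta = 57.6936%


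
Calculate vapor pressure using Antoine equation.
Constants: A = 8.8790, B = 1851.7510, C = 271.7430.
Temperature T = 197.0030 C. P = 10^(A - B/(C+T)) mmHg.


C+T = 468.7460
B/(C+T) = 3.9504
log10(P) = 8.8790 - 3.9504 = 4.9286
P = 10^4.9286 = 84832.8693 mmHg

84832.8693 mmHg


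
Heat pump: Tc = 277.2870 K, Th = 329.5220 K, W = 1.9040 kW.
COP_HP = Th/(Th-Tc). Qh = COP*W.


COP = 329.5220 / 52.2350 = 6.3085
Qh = 6.3085 * 1.9040 = 12.0113 kW

COP = 6.3085, Qh = 12.0113 kW


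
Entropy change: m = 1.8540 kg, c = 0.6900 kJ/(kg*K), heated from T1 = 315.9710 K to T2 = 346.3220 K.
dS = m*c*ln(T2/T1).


T2/T1 = 1.0961
ln(T2/T1) = 0.0917
dS = 1.8540 * 0.6900 * 0.0917 = 0.1173 kJ/K

0.1173 kJ/K


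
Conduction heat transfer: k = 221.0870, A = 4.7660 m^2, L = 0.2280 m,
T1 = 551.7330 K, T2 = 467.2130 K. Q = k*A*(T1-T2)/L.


dT = 84.5200 K
Q = 221.0870 * 4.7660 * 84.5200 / 0.2280 = 390608.6766 W

390608.6766 W


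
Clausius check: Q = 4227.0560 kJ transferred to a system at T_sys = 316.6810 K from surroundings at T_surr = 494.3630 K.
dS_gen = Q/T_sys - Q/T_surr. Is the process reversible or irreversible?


dS_sys = 4227.0560/316.6810 = 13.3480 kJ/K
dS_surr = -4227.0560/494.3630 = -8.5505 kJ/K
dS_gen = 13.3480 - 8.5505 = 4.7975 kJ/K (irreversible)

dS_gen = 4.7975 kJ/K, irreversible


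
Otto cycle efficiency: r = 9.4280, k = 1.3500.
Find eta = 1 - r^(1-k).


r^(k-1) = 2.1930
eta = 1 - 1/2.1930 = 0.5440 = 54.4012%

54.4012%


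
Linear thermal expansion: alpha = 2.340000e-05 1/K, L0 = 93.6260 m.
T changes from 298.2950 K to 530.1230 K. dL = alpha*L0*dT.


dT = 231.8280 K
dL = 2.340000e-05 * 93.6260 * 231.8280 = 0.507900 m
L_final = 94.133900 m

dL = 0.507900 m


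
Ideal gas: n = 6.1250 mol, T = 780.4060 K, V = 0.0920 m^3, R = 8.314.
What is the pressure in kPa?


P = nRT/V = 6.1250 * 8.314 * 780.4060 / 0.0920
= 39740.8098 / 0.0920 = 431965.3243 Pa = 431.9653 kPa

431.9653 kPa


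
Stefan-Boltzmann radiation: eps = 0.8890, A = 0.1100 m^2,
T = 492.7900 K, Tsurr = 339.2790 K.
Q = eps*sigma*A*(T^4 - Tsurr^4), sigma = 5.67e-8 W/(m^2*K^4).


T^4 = 5.8972e+10
Tsurr^4 = 1.3250e+10
Q = 0.8890 * 5.67e-8 * 0.1100 * 4.5722e+10 = 253.5137 W

253.5137 W


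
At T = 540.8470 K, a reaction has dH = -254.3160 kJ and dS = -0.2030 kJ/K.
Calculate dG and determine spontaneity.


T*dS = 540.8470 * -0.2030 = -109.7919 kJ
dG = -254.3160 + 109.7919 = -144.5241 kJ (spontaneous)

dG = -144.5241 kJ, spontaneous


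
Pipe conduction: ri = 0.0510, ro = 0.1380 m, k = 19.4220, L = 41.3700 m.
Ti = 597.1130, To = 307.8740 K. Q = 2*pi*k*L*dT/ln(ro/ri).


dT = 289.2390 K
ln(ro/ri) = 0.9954
Q = 2*pi*19.4220*41.3700*289.2390 / 0.9954 = 1466919.6117 W

1466919.6117 W


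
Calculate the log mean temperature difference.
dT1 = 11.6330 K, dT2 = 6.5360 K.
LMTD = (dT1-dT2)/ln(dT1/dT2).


dT1/dT2 = 1.7798
ln(dT1/dT2) = 0.5765
LMTD = 5.0970 / 0.5765 = 8.8410 K

8.8410 K


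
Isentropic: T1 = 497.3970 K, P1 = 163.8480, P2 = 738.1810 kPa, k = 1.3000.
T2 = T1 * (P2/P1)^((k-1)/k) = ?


(k-1)/k = 0.2308
(P2/P1)^exp = 1.4153
T2 = 497.3970 * 1.4153 = 703.9828 K

703.9828 K


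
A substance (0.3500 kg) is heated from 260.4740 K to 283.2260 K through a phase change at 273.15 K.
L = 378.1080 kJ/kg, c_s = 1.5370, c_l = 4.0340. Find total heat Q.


Q1 (sensible, solid) = 0.3500 * 1.5370 * 12.6760 = 6.8191 kJ
Q2 (latent) = 0.3500 * 378.1080 = 132.3378 kJ
Q3 (sensible, liquid) = 0.3500 * 4.0340 * 10.0760 = 14.2263 kJ
Q_total = 153.3832 kJ

153.3832 kJ


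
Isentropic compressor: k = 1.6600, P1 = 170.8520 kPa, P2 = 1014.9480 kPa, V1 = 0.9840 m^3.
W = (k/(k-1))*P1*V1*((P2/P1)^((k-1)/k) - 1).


(k-1)/k = 0.3976
(P2/P1)^exp = 2.0308
W = 2.5152 * 170.8520 * 0.9840 * (2.0308 - 1) = 435.8622 kJ

435.8622 kJ


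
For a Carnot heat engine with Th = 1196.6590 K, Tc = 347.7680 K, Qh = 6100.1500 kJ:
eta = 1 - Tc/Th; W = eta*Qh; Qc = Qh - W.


eta = 1 - 347.7680/1196.6590 = 0.7094
W = 0.7094 * 6100.1500 = 4327.3501 kJ
Qc = 6100.1500 - 4327.3501 = 1772.7999 kJ

eta = 70.9384%, W = 4327.3501 kJ, Qc = 1772.7999 kJ


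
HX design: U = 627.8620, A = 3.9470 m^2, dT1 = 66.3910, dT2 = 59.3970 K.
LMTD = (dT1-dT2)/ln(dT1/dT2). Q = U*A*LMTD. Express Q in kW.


LMTD = 62.8291 K
Q = 627.8620 * 3.9470 * 62.8291 = 155701.3568 W = 155.7014 kW

155.7014 kW


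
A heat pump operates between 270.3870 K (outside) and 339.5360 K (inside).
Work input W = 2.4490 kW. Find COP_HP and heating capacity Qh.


COP = 339.5360 / 69.1490 = 4.9102
Qh = 4.9102 * 2.4490 = 12.0251 kW

COP = 4.9102, Qh = 12.0251 kW


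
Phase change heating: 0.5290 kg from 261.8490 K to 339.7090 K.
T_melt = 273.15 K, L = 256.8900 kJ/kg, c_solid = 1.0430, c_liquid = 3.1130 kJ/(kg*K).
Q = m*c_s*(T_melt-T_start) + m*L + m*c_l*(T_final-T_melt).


Q1 (sensible, solid) = 0.5290 * 1.0430 * 11.3010 = 6.2353 kJ
Q2 (latent) = 0.5290 * 256.8900 = 135.8948 kJ
Q3 (sensible, liquid) = 0.5290 * 3.1130 * 66.5590 = 109.6078 kJ
Q_total = 251.7379 kJ

251.7379 kJ


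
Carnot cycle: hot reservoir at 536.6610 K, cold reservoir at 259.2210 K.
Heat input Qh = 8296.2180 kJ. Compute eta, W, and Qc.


eta = 1 - 259.2210/536.6610 = 0.5170
W = 0.5170 * 8296.2180 = 4288.9323 kJ
Qc = 8296.2180 - 4288.9323 = 4007.2857 kJ

eta = 51.6974%, W = 4288.9323 kJ, Qc = 4007.2857 kJ


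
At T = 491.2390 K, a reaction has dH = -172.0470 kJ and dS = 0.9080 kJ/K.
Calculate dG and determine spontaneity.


T*dS = 491.2390 * 0.9080 = 446.0450 kJ
dG = -172.0470 - 446.0450 = -618.0920 kJ (spontaneous)

dG = -618.0920 kJ, spontaneous


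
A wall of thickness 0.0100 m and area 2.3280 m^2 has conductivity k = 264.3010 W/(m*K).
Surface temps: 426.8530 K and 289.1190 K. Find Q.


dT = 137.7340 K
Q = 264.3010 * 2.3280 * 137.7340 / 0.0100 = 8474672.8598 W

8474672.8598 W


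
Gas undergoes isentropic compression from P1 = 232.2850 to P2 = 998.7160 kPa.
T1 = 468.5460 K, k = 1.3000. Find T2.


(k-1)/k = 0.2308
(P2/P1)^exp = 1.4001
T2 = 468.5460 * 1.4001 = 656.0339 K

656.0339 K


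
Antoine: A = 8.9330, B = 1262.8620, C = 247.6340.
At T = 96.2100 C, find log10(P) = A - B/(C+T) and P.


C+T = 343.8440
B/(C+T) = 3.6728
log10(P) = 8.9330 - 3.6728 = 5.2602
P = 10^5.2602 = 182063.9554 mmHg

182063.9554 mmHg


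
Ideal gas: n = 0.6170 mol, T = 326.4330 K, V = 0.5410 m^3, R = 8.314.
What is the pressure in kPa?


P = nRT/V = 0.6170 * 8.314 * 326.4330 / 0.5410
= 1674.5158 / 0.5410 = 3095.2232 Pa = 3.0952 kPa

3.0952 kPa


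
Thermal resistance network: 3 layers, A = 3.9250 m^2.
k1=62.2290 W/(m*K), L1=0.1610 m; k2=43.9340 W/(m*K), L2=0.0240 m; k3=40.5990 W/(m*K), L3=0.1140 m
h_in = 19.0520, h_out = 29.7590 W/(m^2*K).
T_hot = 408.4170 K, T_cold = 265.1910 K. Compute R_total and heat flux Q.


R_conv_in = 1/(19.0520*3.9250) = 0.0134
R_1 = 0.1610/(62.2290*3.9250) = 0.0007
R_2 = 0.0240/(43.9340*3.9250) = 0.0001
R_3 = 0.1140/(40.5990*3.9250) = 0.0007
R_conv_out = 1/(29.7590*3.9250) = 0.0086
R_total = 0.0234 K/W
Q = 143.2260 / 0.0234 = 6108.2893 W

R_total = 0.0234 K/W, Q = 6108.2893 W
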